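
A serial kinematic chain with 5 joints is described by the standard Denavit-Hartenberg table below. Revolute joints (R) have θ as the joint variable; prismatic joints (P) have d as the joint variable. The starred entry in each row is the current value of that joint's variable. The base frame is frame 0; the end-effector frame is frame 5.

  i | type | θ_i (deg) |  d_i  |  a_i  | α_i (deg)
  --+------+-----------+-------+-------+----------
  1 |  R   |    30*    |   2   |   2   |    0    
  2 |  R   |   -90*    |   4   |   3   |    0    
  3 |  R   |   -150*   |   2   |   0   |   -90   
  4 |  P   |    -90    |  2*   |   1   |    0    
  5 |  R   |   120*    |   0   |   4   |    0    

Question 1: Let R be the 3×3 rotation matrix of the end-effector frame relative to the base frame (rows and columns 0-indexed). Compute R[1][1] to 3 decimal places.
End-effector y-axis (col 1 of R) = (0.4330,-0.2500,-0.8660)
R[1][1] = -0.2500

-0.250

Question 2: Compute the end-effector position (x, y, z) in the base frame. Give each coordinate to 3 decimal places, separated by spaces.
-0.768 -1.598 7.000

after link 1: o_1 = (1.7321, 1.0000, 2.0000)
after link 2: o_2 = (3.2321, -1.5981, 6.0000)
after link 3: o_3 = (3.2321, -1.5981, 8.0000)
after link 4: o_4 = (2.2321, -3.3301, 9.0000)
after link 5: o_5 = (-0.7679, -1.5981, 7.0000)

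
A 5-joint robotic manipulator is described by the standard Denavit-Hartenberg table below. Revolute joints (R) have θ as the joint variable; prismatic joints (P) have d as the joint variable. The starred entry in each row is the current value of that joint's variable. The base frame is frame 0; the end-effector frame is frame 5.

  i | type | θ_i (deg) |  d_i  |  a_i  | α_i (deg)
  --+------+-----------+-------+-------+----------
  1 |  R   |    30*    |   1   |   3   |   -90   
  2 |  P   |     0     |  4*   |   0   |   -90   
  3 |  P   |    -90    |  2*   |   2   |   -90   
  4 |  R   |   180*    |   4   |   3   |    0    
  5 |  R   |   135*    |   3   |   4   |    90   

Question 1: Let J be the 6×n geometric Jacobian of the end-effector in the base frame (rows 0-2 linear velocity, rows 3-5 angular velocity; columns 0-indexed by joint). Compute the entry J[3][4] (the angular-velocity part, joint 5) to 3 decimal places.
0.866

axis z_4 = (0.8660,0.5000,-0.0000); lever o_n−o_4 = (1.1839,3.9495,-2.8284)
cross product → J_v[:, 4] = (-1.4142,2.4495,2.8284)
J_ω[:, 4] = z_4
entry J[3][4] = 0.8660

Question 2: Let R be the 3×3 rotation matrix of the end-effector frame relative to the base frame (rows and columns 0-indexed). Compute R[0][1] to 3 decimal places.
0.866

End-effector y-axis (col 1 of R) = (0.8660,0.5000,-0.0000)
R[0][1] = 0.8660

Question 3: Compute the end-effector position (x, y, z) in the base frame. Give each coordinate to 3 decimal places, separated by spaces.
5.746 10.048 -3.828

after link 1: o_1 = (2.5981, 1.5000, 1.0000)
after link 2: o_2 = (0.5981, 4.9641, 1.0000)
after link 3: o_3 = (-0.4019, 6.6962, -1.0000)
after link 4: o_4 = (4.5622, 6.0981, -1.0000)
after link 5: o_5 = (5.7460, 10.0476, -3.8284)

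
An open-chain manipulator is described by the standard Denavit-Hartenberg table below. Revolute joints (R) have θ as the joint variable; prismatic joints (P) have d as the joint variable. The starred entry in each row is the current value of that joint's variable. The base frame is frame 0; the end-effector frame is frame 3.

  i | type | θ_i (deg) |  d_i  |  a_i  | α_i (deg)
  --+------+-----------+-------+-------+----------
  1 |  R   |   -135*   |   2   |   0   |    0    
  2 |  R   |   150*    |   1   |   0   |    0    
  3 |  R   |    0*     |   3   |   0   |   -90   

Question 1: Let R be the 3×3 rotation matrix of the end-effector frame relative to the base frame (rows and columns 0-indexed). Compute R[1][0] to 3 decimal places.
End-effector x-axis (col 0 of R) = (0.9659,0.2588,0.0000)
R[1][0] = 0.2588

0.259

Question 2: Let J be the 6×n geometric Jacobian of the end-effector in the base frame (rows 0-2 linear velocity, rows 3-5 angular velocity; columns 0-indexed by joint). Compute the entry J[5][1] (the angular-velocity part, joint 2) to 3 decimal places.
1.000

axis z_1 = (0.0000,0.0000,1.0000); lever o_n−o_1 = (0.0000,0.0000,4.0000)
cross product → J_v[:, 1] = (0.0000,0.0000,0.0000)
J_ω[:, 1] = z_1
entry J[5][1] = 1.0000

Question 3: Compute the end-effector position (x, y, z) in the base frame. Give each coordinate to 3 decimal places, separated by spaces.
after link 1: o_1 = (0.0000, 0.0000, 2.0000)
after link 2: o_2 = (0.0000, 0.0000, 3.0000)
after link 3: o_3 = (0.0000, 0.0000, 6.0000)

0.000 0.000 6.000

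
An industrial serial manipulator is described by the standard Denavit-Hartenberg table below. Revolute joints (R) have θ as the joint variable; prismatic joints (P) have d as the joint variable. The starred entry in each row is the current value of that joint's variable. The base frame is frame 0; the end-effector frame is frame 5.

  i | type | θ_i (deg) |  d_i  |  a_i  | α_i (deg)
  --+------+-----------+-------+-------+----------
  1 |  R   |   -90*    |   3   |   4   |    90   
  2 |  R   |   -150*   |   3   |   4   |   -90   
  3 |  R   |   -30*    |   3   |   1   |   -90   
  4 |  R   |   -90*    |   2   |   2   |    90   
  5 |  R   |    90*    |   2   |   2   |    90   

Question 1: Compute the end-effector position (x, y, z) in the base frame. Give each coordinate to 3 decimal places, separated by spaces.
after link 1: o_1 = (0.0000, -4.0000, 3.0000)
after link 2: o_2 = (-3.0000, -0.5359, 1.0000)
after link 3: o_3 = (-3.5000, -1.2859, -2.0311)
after link 4: o_4 = (-1.7679, -1.4199, -4.2631)
after link 5: o_5 = (0.9641, -2.0538, -3.8971)

0.964 -2.054 -3.897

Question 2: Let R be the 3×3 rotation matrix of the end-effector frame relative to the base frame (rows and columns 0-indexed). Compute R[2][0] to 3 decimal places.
-0.250

End-effector x-axis (col 0 of R) = (0.8660,0.4330,-0.2500)
R[2][0] = -0.2500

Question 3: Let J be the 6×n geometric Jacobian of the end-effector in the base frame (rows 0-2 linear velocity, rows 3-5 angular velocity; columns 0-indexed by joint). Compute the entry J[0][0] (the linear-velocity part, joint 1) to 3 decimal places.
axis z_0 = ẑ; lever o_n−o_0 = (0.9641,-2.0538,-3.8971)
cross product → J_v[:, 0] = (2.0538,0.9641,-0.0000)
J_ω[:, 0] = z_0
entry J[0][0] = 2.0538

2.054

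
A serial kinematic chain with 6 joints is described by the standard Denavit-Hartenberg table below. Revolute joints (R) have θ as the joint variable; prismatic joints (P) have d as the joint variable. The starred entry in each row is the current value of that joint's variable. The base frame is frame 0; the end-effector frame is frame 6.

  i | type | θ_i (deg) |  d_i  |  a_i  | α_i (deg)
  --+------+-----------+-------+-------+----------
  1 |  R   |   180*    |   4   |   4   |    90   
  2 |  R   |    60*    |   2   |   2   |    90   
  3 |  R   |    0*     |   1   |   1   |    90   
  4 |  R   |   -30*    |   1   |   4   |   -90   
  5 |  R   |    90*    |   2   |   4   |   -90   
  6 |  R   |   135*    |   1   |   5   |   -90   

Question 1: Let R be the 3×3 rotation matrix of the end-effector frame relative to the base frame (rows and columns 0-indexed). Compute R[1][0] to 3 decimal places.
-0.707

End-effector x-axis (col 0 of R) = (0.7071,-0.7071,-0.0000)
R[1][0] = -0.7071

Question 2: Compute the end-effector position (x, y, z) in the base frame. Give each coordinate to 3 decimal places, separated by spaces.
after link 1: o_1 = (-4.0000, 0.0000, 4.0000)
after link 2: o_2 = (-5.0000, 2.0000, 5.7321)
after link 3: o_3 = (-6.3660, 2.0000, 6.0981)
after link 4: o_4 = (-6.3660, 1.0000, 10.0981)
after link 5: o_5 = (-8.3660, 5.0000, 10.0981)
after link 6: o_6 = (-4.8305, 1.4645, 9.0981)

-4.830 1.464 9.098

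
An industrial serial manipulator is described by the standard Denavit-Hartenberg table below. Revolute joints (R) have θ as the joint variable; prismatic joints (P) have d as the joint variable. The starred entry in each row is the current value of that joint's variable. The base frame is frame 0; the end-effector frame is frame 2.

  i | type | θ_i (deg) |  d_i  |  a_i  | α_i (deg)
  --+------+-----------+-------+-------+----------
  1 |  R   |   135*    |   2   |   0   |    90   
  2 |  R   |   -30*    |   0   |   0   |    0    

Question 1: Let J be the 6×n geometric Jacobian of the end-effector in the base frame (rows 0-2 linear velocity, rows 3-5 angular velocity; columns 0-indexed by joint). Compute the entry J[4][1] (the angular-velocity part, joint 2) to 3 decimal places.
axis z_1 = (0.7071,0.7071,0.0000); lever o_n−o_1 = (0.0000,0.0000,0.0000)
cross product → J_v[:, 1] = (0.0000,0.0000,0.0000)
J_ω[:, 1] = z_1
entry J[4][1] = 0.7071

0.707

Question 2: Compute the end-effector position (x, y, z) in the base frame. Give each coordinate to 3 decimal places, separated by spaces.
after link 1: o_1 = (0.0000, 0.0000, 2.0000)
after link 2: o_2 = (0.0000, 0.0000, 2.0000)

0.000 0.000 2.000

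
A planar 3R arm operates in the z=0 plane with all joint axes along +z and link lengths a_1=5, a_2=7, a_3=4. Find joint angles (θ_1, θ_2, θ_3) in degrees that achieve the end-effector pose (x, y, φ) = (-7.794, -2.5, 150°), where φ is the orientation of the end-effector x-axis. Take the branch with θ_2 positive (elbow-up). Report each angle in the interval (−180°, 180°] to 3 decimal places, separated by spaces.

150.000 120.002 -120.002

wrist centre = target − a_3·(cos φ, sin φ) = (-4.3299, -4.5000)
cos θ_2 = (38.9980−5²−7²)/(2·5·7) = -0.5000; θ_2 = 120.0019° (elbow-up)
β = atan2(-4.5000,-4.3299) = -133.8964°; ψ = atan2(6.0621,1.4998) = 76.1036°
θ_1 = β − ψ = -210.0000°
θ_3 = φ − θ_1 − θ_2 = -120.0019° (wrapped to (-180°,180°])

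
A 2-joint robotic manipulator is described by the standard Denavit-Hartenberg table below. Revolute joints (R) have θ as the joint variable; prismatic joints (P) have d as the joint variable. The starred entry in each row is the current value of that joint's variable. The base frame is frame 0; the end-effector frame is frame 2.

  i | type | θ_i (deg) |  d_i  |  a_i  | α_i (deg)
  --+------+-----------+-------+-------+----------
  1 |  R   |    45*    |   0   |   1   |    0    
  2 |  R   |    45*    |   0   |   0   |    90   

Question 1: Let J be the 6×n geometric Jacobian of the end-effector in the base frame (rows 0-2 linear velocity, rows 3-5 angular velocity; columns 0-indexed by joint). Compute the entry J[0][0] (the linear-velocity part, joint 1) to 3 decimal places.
-0.707

axis z_0 = ẑ; lever o_n−o_0 = (0.7071,0.7071,0.0000)
cross product → J_v[:, 0] = (-0.7071,0.7071,0.0000)
J_ω[:, 0] = z_0
entry J[0][0] = -0.7071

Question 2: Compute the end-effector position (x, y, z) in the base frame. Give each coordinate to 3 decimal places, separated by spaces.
0.707 0.707 0.000

after link 1: o_1 = (0.7071, 0.7071, 0.0000)
after link 2: o_2 = (0.7071, 0.7071, 0.0000)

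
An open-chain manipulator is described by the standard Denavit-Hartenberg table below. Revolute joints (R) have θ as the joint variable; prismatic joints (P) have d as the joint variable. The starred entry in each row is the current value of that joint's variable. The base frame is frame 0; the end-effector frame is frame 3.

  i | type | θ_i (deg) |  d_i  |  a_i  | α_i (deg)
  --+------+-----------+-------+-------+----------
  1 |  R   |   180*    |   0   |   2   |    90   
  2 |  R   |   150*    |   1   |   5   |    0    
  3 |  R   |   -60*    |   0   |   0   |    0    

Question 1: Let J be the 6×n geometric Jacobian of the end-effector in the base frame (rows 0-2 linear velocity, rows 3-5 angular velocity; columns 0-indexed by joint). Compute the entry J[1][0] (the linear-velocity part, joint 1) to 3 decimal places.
2.330

axis z_0 = ẑ; lever o_n−o_0 = (2.3301,1.0000,2.5000)
cross product → J_v[:, 0] = (-1.0000,2.3301,0.0000)
J_ω[:, 0] = z_0
entry J[1][0] = 2.3301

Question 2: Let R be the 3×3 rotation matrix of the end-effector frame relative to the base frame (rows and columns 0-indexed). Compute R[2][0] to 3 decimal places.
End-effector x-axis (col 0 of R) = (0.0000,-0.0000,1.0000)
R[2][0] = 1.0000

1.000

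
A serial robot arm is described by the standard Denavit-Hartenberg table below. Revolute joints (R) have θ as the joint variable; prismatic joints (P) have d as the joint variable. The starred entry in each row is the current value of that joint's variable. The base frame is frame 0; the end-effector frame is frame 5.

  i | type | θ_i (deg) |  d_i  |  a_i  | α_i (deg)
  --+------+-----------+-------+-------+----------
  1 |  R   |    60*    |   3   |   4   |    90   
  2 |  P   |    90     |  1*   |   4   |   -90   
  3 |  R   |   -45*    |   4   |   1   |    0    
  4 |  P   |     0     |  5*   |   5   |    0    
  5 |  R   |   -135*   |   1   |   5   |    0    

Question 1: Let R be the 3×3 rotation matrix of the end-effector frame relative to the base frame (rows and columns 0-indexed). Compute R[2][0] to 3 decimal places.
End-effector x-axis (col 0 of R) = (0.0000,-0.0000,-1.0000)
R[2][0] = -1.0000

-1.000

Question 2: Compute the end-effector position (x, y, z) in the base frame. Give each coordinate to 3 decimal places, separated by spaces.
1.540 -7.817 6.243

after link 1: o_1 = (2.0000, 3.4641, 3.0000)
after link 2: o_2 = (2.8660, 2.9641, 7.0000)
after link 3: o_3 = (1.4784, -0.8536, 7.7071)
after link 4: o_4 = (2.0403, -6.9514, 11.2426)
after link 5: o_5 = (1.5403, -7.8175, 6.2426)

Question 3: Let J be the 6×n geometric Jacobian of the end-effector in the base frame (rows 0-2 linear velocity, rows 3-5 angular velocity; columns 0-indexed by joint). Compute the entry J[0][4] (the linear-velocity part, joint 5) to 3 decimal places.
axis z_4 = (-0.5000,-0.8660,0.0000); lever o_n−o_4 = (-0.5000,-0.8660,-5.0000)
cross product → J_v[:, 4] = (4.3301,-2.5000,0.0000)
J_ω[:, 4] = z_4
entry J[0][4] = 4.3301

4.330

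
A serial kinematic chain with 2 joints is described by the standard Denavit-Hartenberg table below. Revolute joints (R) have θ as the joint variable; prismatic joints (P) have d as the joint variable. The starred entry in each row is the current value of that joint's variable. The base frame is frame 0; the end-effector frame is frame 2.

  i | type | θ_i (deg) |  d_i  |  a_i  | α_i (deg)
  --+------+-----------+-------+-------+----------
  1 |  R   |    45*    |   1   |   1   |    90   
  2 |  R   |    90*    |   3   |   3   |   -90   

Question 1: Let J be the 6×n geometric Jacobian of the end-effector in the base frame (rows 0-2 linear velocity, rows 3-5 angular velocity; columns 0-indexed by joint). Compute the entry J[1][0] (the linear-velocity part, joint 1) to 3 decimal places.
axis z_0 = ẑ; lever o_n−o_0 = (2.8284,-1.4142,4.0000)
cross product → J_v[:, 0] = (1.4142,2.8284,-0.0000)
J_ω[:, 0] = z_0
entry J[1][0] = 2.8284

2.828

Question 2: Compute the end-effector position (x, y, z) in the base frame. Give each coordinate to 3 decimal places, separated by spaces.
2.828 -1.414 4.000

after link 1: o_1 = (0.7071, 0.7071, 1.0000)
after link 2: o_2 = (2.8284, -1.4142, 4.0000)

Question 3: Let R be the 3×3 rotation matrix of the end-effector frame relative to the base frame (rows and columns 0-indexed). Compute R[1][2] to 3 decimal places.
-0.707

End-effector z-axis (col 2 of R) = (-0.7071,-0.7071,0.0000)
R[1][2] = -0.7071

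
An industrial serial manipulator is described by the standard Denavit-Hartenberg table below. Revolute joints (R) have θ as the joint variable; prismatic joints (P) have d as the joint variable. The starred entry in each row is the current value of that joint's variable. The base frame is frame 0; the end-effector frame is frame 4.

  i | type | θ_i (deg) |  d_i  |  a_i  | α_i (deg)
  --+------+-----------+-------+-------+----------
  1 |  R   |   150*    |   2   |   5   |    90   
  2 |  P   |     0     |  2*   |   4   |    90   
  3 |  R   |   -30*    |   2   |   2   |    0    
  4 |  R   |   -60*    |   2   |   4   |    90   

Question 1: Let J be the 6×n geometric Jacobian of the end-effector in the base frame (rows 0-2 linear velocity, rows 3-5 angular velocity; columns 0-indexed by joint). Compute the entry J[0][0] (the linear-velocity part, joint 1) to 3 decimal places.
axis z_0 = ẑ; lever o_n−o_0 = (-10.7942,2.7679,-2.0000)
cross product → J_v[:, 0] = (-2.7679,-10.7942,0.0000)
J_ω[:, 0] = z_0
entry J[0][0] = -2.7679

-2.768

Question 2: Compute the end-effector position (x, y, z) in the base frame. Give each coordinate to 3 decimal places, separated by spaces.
-10.794 2.768 -2.000

after link 1: o_1 = (-4.3301, 2.5000, 2.0000)
after link 2: o_2 = (-6.7942, 6.2321, 2.0000)
after link 3: o_3 = (-8.7942, 6.2321, -0.0000)
after link 4: o_4 = (-10.7942, 2.7679, -2.0000)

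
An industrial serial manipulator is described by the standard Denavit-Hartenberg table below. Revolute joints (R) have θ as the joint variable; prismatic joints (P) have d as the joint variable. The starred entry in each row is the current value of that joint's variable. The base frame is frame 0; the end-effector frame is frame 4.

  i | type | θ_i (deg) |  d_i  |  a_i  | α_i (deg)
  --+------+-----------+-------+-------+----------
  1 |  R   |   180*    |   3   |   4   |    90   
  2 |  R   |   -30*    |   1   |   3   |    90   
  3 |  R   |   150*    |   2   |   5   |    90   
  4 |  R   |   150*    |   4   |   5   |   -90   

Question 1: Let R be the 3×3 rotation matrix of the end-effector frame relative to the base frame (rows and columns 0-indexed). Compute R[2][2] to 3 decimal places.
End-effector z-axis (col 2 of R) = (-0.8080,-0.2500,0.5335)
R[2][2] = 0.5335

0.533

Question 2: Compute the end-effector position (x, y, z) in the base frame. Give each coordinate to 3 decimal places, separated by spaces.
after link 1: o_1 = (-4.0000, 0.0000, 3.0000)
after link 2: o_2 = (-6.5981, 1.0000, 1.5000)
after link 3: o_3 = (-1.8481, 3.5000, 1.9330)
after link 4: o_4 = (-5.5777, 4.7990, -3.1071)

-5.578 4.799 -3.107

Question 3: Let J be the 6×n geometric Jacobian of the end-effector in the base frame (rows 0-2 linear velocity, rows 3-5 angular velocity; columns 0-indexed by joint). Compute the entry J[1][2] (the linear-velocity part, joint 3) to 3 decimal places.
1.420

axis z_2 = (0.5000,0.0000,-0.8660); lever o_n−o_2 = (1.0204,3.7990,-4.6071)
cross product → J_v[:, 2] = (3.2901,1.4199,1.8995)
J_ω[:, 2] = z_2
entry J[1][2] = 1.4199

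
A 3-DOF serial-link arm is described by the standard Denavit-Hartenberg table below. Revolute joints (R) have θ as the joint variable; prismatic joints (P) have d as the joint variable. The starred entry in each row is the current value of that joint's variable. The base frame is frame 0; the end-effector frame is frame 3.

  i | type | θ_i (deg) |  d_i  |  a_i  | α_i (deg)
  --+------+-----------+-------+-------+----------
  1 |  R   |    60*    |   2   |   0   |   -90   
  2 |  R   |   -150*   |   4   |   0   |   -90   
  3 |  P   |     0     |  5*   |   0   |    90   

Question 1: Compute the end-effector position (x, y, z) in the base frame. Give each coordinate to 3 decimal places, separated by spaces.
-2.214 4.165 6.330

after link 1: o_1 = (0.0000, 0.0000, 2.0000)
after link 2: o_2 = (-3.4641, 2.0000, 2.0000)
after link 3: o_3 = (-2.2141, 4.1651, 6.3301)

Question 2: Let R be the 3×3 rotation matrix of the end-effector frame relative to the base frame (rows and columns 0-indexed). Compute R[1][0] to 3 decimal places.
End-effector x-axis (col 0 of R) = (-0.4330,-0.7500,0.5000)
R[1][0] = -0.7500

-0.750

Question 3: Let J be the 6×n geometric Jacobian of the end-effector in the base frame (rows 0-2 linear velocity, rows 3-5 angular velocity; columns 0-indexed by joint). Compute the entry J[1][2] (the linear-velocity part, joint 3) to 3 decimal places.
prismatic axis z_2 = (0.2500,0.4330,0.8660)
J_v[:, 2] = z_2; J_ω[:, 2] = (0,0,0)
entry J[1][2] = 0.4330

0.433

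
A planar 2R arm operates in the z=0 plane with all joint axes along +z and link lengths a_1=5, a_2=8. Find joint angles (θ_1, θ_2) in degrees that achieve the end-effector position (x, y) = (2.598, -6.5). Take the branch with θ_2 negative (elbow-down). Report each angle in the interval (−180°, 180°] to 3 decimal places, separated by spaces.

13.573 -120.000

cos θ_2 = (48.9996−5²−8²)/(2·5·8) = -0.5000; θ_2 = -120.0003° (elbow-down)
β = atan2(-6.5000,2.5980) = -68.2138°; ψ = atan2(-6.9282,1.0000) = -81.7871°
θ_1 = β − ψ = 13.5733°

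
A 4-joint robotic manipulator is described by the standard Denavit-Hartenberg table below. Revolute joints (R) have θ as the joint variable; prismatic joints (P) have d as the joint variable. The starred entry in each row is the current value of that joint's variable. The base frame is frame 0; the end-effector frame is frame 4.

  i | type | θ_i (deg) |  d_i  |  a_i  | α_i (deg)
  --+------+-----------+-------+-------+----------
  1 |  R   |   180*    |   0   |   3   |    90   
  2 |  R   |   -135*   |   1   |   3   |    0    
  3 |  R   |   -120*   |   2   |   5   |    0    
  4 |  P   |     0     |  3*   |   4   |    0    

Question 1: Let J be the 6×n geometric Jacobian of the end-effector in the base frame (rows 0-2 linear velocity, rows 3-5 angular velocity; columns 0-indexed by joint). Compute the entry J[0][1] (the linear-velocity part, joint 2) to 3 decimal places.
axis z_1 = (0.0000,1.0000,0.0000); lever o_n−o_1 = (4.4507,6.0000,6.5720)
cross product → J_v[:, 1] = (6.5720,-0.0000,-4.4507)
J_ω[:, 1] = z_1
entry J[0][1] = 6.5720

6.572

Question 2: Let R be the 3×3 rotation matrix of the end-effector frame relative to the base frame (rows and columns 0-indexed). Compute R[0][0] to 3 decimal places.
0.259

End-effector x-axis (col 0 of R) = (0.2588,-0.0000,0.9659)
R[0][0] = 0.2588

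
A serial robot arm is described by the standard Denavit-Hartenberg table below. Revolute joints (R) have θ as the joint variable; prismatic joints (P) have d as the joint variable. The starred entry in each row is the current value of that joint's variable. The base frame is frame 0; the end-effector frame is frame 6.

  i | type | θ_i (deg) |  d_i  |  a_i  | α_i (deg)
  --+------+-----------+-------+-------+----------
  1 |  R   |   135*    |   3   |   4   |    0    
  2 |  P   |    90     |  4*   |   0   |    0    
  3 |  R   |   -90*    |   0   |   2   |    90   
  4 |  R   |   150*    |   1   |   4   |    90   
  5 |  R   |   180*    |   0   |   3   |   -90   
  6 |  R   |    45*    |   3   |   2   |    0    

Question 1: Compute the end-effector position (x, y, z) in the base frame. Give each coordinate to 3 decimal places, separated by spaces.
-5.411 2.582 5.568

after link 1: o_1 = (-2.8284, 2.8284, 3.0000)
after link 2: o_2 = (-2.8284, 2.8284, 7.0000)
after link 3: o_3 = (-4.2426, 4.2426, 7.0000)
after link 4: o_4 = (-1.0860, 2.5003, 9.0000)
after link 5: o_5 = (-2.9232, 4.3374, 7.5000)
after link 6: o_6 = (-5.4105, 2.5821, 5.5681)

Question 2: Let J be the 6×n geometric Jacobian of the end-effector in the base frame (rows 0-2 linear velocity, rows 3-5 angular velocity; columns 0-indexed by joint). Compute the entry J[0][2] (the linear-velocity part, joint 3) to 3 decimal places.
0.246

axis z_2 = (0.0000,0.0000,1.0000); lever o_n−o_2 = (-2.5821,-0.2463,-1.4319)
cross product → J_v[:, 2] = (0.2463,-2.5821,0.0000)
J_ω[:, 2] = z_2
entry J[0][2] = 0.2463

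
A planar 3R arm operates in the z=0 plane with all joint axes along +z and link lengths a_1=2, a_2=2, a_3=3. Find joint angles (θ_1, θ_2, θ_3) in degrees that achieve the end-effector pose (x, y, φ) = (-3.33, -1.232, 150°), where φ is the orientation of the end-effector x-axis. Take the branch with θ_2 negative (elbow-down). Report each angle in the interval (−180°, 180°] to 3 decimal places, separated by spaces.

-59.996 -90.003 -60.001

wrist centre = target − a_3·(cos φ, sin φ) = (-0.7319, -2.7320)
cos θ_2 = (7.9995−2²−2²)/(2·2·2) = -0.0001; θ_2 = -90.0033° (elbow-down)
β = atan2(-2.7320,-0.7319) = -104.9978°; ψ = atan2(-2.0000,1.9999) = -45.0017°
θ_1 = β − ψ = -59.9961°
θ_3 = φ − θ_1 − θ_2 = -60.0006° (wrapped to (-180°,180°])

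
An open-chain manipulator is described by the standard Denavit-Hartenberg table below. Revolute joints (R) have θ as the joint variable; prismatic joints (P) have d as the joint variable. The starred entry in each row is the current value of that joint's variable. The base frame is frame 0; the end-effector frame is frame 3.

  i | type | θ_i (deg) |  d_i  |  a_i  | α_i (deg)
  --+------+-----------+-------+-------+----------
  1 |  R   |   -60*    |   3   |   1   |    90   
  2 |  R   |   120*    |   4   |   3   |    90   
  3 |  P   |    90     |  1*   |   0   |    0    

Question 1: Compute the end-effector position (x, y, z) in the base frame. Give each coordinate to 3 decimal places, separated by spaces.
-3.281 -2.317 6.098

after link 1: o_1 = (0.5000, -0.8660, 3.0000)
after link 2: o_2 = (-3.7141, -1.5670, 5.5981)
after link 3: o_3 = (-3.2811, -2.3170, 6.0981)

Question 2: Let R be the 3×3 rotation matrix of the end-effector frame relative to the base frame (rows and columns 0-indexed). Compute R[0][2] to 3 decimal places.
0.433

End-effector z-axis (col 2 of R) = (0.4330,-0.7500,0.5000)
R[0][2] = 0.4330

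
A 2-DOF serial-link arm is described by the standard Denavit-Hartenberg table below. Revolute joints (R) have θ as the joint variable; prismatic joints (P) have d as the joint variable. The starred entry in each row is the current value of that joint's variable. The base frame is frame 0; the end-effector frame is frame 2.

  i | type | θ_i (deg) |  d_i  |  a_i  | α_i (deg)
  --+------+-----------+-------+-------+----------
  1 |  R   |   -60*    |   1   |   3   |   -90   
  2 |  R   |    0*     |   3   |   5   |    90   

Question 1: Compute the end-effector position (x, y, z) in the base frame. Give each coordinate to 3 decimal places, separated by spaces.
6.598 -5.428 1.000

after link 1: o_1 = (1.5000, -2.5981, 1.0000)
after link 2: o_2 = (6.5981, -5.4282, 1.0000)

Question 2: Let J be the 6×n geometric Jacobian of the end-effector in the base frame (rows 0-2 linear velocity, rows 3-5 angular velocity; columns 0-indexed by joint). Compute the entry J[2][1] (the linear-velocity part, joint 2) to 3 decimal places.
axis z_1 = (0.8660,0.5000,0.0000); lever o_n−o_1 = (5.0981,-2.8301,0.0000)
cross product → J_v[:, 1] = (0.0000,0.0000,-5.0000)
J_ω[:, 1] = z_1
entry J[2][1] = -5.0000

-5.000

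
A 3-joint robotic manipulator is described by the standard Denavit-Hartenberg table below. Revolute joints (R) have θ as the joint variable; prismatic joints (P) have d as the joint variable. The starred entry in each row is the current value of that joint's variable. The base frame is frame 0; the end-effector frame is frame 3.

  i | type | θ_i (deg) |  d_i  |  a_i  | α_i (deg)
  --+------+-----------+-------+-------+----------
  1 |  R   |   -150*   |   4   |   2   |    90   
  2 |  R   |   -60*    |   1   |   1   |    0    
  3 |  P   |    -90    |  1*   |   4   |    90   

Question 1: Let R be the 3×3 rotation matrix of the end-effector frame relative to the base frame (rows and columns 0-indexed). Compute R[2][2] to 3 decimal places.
0.866

End-effector z-axis (col 2 of R) = (0.4330,0.2500,0.8660)
R[2][2] = 0.8660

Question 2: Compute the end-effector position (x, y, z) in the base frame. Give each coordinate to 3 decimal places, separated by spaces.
-0.165 2.214 1.134

after link 1: o_1 = (-1.7321, -1.0000, 4.0000)
after link 2: o_2 = (-2.6651, -0.3840, 3.1340)
after link 3: o_3 = (-0.1651, 2.2141, 1.1340)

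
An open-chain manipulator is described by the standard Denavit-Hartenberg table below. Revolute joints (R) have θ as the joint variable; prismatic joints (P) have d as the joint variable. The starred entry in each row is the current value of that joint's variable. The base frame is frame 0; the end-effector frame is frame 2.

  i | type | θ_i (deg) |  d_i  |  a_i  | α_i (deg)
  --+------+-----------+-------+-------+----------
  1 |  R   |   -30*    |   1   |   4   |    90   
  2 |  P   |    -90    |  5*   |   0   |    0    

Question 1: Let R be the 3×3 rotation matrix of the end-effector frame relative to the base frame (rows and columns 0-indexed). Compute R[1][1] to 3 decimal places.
End-effector y-axis (col 1 of R) = (0.8660,-0.5000,0.0000)
R[1][1] = -0.5000

-0.500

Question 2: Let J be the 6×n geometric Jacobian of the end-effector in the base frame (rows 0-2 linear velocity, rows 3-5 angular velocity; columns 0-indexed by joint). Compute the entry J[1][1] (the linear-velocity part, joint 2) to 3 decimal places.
prismatic axis z_1 = (-0.5000,-0.8660,0.0000)
J_v[:, 1] = z_1; J_ω[:, 1] = (0,0,0)
entry J[1][1] = -0.8660

-0.866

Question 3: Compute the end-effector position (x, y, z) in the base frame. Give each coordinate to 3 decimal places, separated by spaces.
0.964 -6.330 1.000

after link 1: o_1 = (3.4641, -2.0000, 1.0000)
after link 2: o_2 = (0.9641, -6.3301, 1.0000)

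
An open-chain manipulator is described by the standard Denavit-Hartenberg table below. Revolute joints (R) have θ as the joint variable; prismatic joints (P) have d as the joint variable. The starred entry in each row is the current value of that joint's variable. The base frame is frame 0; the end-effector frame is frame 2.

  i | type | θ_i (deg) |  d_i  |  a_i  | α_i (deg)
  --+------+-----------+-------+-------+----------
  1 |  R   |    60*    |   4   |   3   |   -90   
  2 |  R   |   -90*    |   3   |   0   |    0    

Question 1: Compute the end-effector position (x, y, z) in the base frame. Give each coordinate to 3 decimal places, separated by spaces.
-1.098 4.098 4.000

after link 1: o_1 = (1.5000, 2.5981, 4.0000)
after link 2: o_2 = (-1.0981, 4.0981, 4.0000)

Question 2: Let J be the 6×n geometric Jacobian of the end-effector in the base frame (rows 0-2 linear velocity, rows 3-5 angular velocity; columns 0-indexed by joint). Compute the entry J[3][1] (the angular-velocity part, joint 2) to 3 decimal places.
-0.866

axis z_1 = (-0.8660,0.5000,0.0000); lever o_n−o_1 = (-2.5981,1.5000,0.0000)
cross product → J_v[:, 1] = (-0.0000,-0.0000,0.0000)
J_ω[:, 1] = z_1
entry J[3][1] = -0.8660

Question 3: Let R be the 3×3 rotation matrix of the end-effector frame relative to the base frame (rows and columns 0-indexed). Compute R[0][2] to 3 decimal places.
End-effector z-axis (col 2 of R) = (-0.8660,0.5000,0.0000)
R[0][2] = -0.8660

-0.866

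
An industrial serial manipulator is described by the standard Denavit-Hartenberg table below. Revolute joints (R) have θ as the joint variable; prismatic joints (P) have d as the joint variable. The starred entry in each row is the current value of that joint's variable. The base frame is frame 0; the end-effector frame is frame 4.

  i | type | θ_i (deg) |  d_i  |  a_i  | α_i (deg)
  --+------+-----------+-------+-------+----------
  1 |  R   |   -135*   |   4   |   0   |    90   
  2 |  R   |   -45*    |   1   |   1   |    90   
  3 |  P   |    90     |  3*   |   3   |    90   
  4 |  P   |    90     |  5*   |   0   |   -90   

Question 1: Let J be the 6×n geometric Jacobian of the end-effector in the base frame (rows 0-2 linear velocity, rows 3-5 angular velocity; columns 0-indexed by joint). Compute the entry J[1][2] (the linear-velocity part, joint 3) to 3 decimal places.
prismatic axis z_2 = (0.5000,0.5000,-0.7071)
J_v[:, 2] = z_2; J_ω[:, 2] = (0,0,0)
entry J[1][2] = 0.5000

0.500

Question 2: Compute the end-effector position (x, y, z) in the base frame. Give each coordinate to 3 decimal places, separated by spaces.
after link 1: o_1 = (0.0000, 0.0000, 4.0000)
after link 2: o_2 = (-1.2071, 0.2071, 3.2929)
after link 3: o_3 = (-1.8284, 3.8284, 1.1716)
after link 4: o_4 = (-4.3284, 1.3284, -2.3640)

-4.328 1.328 -2.364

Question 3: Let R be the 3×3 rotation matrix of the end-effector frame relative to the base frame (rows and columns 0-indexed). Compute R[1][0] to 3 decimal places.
0.500

End-effector x-axis (col 0 of R) = (0.5000,0.5000,-0.7071)
R[1][0] = 0.5000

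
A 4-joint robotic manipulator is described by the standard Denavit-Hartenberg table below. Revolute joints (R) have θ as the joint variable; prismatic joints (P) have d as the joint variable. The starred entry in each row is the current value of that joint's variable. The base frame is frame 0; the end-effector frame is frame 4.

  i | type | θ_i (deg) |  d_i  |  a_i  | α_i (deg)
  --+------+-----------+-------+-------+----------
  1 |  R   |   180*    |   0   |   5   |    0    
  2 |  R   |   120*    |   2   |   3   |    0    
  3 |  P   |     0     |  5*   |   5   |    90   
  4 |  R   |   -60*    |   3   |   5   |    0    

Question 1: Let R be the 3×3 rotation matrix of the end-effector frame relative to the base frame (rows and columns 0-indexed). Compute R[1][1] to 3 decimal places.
-0.750

End-effector y-axis (col 1 of R) = (0.4330,-0.7500,0.5000)
R[1][1] = -0.7500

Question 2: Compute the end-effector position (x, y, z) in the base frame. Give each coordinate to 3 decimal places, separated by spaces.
-2.348 -10.593 2.670

after link 1: o_1 = (-5.0000, 0.0000, 0.0000)
after link 2: o_2 = (-3.5000, -2.5981, 2.0000)
after link 3: o_3 = (-1.0000, -6.9282, 7.0000)
after link 4: o_4 = (-2.3481, -10.5933, 2.6699)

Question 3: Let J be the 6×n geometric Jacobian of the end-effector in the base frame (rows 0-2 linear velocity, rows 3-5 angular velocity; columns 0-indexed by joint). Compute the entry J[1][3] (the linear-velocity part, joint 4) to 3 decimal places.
-3.750

axis z_3 = (-0.8660,-0.5000,0.0000); lever o_n−o_3 = (-1.3481,-3.6651,-4.3301)
cross product → J_v[:, 3] = (2.1651,-3.7500,2.5000)
J_ω[:, 3] = z_3
entry J[1][3] = -3.7500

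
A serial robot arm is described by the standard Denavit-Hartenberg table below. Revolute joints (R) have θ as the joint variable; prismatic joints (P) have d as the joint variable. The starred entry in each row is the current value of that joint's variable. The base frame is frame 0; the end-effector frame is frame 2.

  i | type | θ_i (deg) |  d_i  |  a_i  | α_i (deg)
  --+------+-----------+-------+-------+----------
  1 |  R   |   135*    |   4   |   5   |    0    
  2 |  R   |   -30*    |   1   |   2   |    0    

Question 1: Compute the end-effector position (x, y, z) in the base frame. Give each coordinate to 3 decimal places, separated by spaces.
after link 1: o_1 = (-3.5355, 3.5355, 4.0000)
after link 2: o_2 = (-4.0532, 5.4674, 5.0000)

-4.053 5.467 5.000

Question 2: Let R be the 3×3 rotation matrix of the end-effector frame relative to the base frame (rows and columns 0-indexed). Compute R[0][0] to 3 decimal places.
End-effector x-axis (col 0 of R) = (-0.2588,0.9659,0.0000)
R[0][0] = -0.2588

-0.259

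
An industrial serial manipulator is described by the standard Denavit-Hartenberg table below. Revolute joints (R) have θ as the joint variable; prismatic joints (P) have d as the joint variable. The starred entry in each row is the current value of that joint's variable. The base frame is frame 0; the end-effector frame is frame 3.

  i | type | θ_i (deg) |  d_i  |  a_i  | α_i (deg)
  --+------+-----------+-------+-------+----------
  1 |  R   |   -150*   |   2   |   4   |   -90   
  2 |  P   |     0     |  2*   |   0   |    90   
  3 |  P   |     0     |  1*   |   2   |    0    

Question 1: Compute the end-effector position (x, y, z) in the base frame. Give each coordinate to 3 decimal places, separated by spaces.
-4.196 -4.732 3.000

after link 1: o_1 = (-3.4641, -2.0000, 2.0000)
after link 2: o_2 = (-2.4641, -3.7321, 2.0000)
after link 3: o_3 = (-4.1962, -4.7321, 3.0000)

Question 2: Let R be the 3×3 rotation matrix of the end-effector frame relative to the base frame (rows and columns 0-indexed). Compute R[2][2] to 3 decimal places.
1.000

End-effector z-axis (col 2 of R) = (0.0000,0.0000,1.0000)
R[2][2] = 1.0000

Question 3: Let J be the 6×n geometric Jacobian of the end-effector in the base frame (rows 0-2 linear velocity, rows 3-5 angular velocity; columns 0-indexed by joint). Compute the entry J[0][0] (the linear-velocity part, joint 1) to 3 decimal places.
4.732

axis z_0 = ẑ; lever o_n−o_0 = (-4.1962,-4.7321,3.0000)
cross product → J_v[:, 0] = (4.7321,-4.1962,0.0000)
J_ω[:, 0] = z_0
entry J[0][0] = 4.7321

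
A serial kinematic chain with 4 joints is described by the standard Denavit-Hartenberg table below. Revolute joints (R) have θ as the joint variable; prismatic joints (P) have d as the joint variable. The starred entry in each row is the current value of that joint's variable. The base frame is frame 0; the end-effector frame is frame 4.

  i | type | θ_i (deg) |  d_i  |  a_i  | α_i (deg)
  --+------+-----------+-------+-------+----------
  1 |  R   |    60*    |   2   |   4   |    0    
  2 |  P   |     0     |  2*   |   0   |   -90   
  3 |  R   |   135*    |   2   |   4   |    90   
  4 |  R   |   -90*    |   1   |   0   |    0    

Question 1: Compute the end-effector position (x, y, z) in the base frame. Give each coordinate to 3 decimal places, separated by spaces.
after link 1: o_1 = (2.0000, 3.4641, 2.0000)
after link 2: o_2 = (2.0000, 3.4641, 4.0000)
after link 3: o_3 = (-1.1463, 2.0146, 1.1716)
after link 4: o_4 = (-0.7927, 2.6270, 0.4645)

-0.793 2.627 0.464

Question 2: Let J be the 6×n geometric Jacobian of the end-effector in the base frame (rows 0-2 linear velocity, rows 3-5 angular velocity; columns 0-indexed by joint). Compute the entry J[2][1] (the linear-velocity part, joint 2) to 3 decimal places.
prismatic axis z_1 = (0.0000,0.0000,1.0000)
J_v[:, 1] = z_1; J_ω[:, 1] = (0,0,0)
entry J[2][1] = 1.0000

1.000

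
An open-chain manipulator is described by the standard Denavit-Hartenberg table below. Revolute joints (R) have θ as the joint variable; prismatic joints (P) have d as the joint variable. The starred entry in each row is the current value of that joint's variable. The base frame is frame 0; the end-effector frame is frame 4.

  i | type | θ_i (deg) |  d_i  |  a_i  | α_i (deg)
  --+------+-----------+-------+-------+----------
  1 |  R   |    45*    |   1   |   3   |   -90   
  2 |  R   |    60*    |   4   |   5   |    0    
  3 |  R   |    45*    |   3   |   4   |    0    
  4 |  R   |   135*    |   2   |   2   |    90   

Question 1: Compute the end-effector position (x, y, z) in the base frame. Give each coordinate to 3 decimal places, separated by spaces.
-3.914 8.814 -5.462

after link 1: o_1 = (2.1213, 2.1213, 1.0000)
after link 2: o_2 = (1.0607, 6.7175, -3.3301)
after link 3: o_3 = (-1.7927, 8.1068, -7.1938)
after link 4: o_4 = (-3.9140, 8.8139, -5.4618)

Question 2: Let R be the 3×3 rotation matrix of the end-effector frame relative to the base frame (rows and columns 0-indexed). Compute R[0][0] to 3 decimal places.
-0.354

End-effector x-axis (col 0 of R) = (-0.3536,-0.3536,0.8660)
R[0][0] = -0.3536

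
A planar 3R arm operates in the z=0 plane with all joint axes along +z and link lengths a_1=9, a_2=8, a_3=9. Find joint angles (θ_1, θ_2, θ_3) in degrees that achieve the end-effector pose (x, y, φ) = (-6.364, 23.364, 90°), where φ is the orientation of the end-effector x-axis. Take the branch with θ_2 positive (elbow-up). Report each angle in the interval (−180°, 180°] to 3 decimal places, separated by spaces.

92.792 44.999 -47.791

wrist centre = target − a_3·(cos φ, sin φ) = (-6.3640, 14.3640)
cos θ_2 = (246.8250−9²−8²)/(2·9·8) = 0.7071; θ_2 = 44.9991° (elbow-up)
β = atan2(14.3640,-6.3640) = 113.8958°; ψ = atan2(5.6568,14.6569) = 21.1038°
θ_1 = β − ψ = 92.7920°
θ_3 = φ − θ_1 − θ_2 = -47.7911° (wrapped to (-180°,180°])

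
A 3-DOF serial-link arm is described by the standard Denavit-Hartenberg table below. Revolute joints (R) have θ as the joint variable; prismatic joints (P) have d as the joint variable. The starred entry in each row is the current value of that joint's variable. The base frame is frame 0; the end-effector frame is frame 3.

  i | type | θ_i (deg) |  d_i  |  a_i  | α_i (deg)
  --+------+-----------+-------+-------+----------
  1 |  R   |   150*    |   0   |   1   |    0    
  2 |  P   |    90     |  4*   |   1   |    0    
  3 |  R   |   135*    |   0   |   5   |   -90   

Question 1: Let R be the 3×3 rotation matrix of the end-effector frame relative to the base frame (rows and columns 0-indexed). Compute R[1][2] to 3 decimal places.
0.966

End-effector z-axis (col 2 of R) = (-0.2588,0.9659,0.0000)
R[1][2] = 0.9659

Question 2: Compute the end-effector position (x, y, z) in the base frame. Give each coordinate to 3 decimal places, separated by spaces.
after link 1: o_1 = (-0.8660, 0.5000, 0.0000)
after link 2: o_2 = (-1.3660, -0.3660, 4.0000)
after link 3: o_3 = (3.4636, 0.9281, 4.0000)

3.464 0.928 4.000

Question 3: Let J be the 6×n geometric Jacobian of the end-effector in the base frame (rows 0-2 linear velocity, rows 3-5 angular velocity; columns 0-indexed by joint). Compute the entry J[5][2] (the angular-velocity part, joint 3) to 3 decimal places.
axis z_2 = (0.0000,0.0000,1.0000); lever o_n−o_2 = (4.8296,1.2941,0.0000)
cross product → J_v[:, 2] = (-1.2941,4.8296,0.0000)
J_ω[:, 2] = z_2
entry J[5][2] = 1.0000

1.000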